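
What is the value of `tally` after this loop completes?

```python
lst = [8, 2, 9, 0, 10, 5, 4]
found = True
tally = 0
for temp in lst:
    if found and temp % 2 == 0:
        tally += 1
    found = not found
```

Count even values at even positions
`tally` takes the values: 0 → 1 → 2 → 3

Answer: 3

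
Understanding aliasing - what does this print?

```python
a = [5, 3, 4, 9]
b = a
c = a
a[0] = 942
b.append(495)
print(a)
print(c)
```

Key concept: multiple aliases.
Step by step:
`a = [5, 3, 4, 9]` → a = [5, 3, 4, 9]
`b = a` → b = [5, 3, 4, 9] (same object as a)
`c = a` → c = [5, 3, 4, 9] (same object as a, b)
`a[0] = 942` → a = [942, 3, 4, 9] (same object as b, c); b = [942, 3, 4, 9] (same object as a, c); c = [942, 3, 4, 9] (same object as a, b)
`b.append(495)` → a = [942, 3, 4, 9, 495] (same object as b, c); b = [942, 3, 4, 9, 495] (same object as a, c); c = [942, 3, 4, 9, 495] (same object as a, b)
`print(a)` → prints [942, 3, 4, 9, 495]
`print(c)` → prints [942, 3, 4, 9, 495]

Answer:
[942, 3, 4, 9, 495]
[942, 3, 4, 9, 495]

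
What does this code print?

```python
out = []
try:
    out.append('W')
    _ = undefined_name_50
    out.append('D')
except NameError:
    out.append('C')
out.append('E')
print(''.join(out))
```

Execution trace: 'W' (try body) → 'C' (except NameError) → 'E' (after the try/except). Output: WCE

Answer: WCE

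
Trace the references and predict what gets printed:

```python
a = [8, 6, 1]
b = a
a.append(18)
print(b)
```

Key concept: basic list aliasing.
Step by step:
`a = [8, 6, 1]` → a = [8, 6, 1]
`b = a` → b = [8, 6, 1] (same object as a)
`a.append(18)` → a = [8, 6, 1, 18] (same object as b); b = [8, 6, 1, 18] (same object as a)
`print(b)` → prints [8, 6, 1, 18]

Answer: [8, 6, 1, 18]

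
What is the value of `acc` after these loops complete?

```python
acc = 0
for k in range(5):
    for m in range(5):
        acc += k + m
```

Sum of all k+m for k,m in 5x5
`acc` takes the values: 0 → 1 → 3 → 6 → 10 → 11 → 13 → 16 → 20 → 25 → 27 → 30 → 34 → 39 → 45 → 48 → 52 → 57 → 63 → 70 → 74 → 79 → 85 → 92 → 100

Answer: 100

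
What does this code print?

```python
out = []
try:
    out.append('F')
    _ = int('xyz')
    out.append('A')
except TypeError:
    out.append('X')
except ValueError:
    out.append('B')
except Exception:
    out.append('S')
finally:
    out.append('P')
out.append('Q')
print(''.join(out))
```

Execution trace: 'F' (try body) → 'B' (except ValueError) → 'P' (finally) → 'Q' (after the try/except). Output: FBPQ

Answer: FBPQ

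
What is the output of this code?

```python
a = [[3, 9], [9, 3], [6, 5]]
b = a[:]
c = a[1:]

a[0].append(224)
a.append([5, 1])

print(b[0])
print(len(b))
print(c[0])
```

Key concept: slice with nested mutation.
Step by step:
`a = [[3, 9], [9, 3], [6, 5]]` → a = [[3, 9], [9, 3], [6, 5]]
`b = a[:]` → b = [[3, 9], [9, 3], [6, 5]]
`c = a[1:]` → c = [[9, 3], [6, 5]]
`a[0].append(224)` → a = [[3, 9, 224], [9, 3], [6, 5]]; b = [[3, 9, 224], [9, 3], [6, 5]]
`a.append([5, 1])` → a = [[3, 9, 224], [9, 3], [6, 5], [5, 1]]
`print(b[0])` → prints [3, 9, 224]
`print(len(b))` → prints 3
`print(c[0])` → prints [9, 3]

Answer:
[3, 9, 224]
3
[9, 3]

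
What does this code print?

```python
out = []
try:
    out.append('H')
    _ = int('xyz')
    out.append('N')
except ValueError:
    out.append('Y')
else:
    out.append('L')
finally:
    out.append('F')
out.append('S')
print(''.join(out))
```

Execution trace: 'H' (try body) → 'Y' (except ValueError) → 'F' (finally) → 'S' (after the try/except). Output: HYFS

Answer: HYFS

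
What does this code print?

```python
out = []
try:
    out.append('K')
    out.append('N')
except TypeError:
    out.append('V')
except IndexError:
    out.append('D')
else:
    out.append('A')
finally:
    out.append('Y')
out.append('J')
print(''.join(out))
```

Execution trace: 'K' (try body) → 'N' (try body, no exception) → 'A' (else) → 'Y' (finally) → 'J' (after the try/except). Output: KNAYJ

Answer: KNAYJ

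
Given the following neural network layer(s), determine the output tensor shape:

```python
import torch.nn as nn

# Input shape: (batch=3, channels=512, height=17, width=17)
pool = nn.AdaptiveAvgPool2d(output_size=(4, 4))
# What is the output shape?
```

Input: (3, 512, 17, 17) -> Output: (3, 512, 4, 4)

Answer: (3, 512, 4, 4)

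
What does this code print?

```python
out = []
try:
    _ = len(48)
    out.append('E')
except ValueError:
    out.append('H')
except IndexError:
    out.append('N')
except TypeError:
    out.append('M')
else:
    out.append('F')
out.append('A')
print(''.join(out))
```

Execution trace: 'M' (except TypeError) → 'A' (after the try/except). Output: MA

Answer: MA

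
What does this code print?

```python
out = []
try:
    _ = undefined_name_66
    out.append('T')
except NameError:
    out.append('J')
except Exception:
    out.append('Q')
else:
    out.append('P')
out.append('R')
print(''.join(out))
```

Execution trace: 'J' (except NameError) → 'R' (after the try/except). Output: JR

Answer: JR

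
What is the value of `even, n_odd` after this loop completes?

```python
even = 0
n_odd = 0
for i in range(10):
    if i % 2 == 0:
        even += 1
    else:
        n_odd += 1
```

Count evens and odds in range(10)
`even, n_odd` takes the values: (0, 0) → (1, 0) → (1, 1) → (2, 1) → (2, 2) → (3, 2) → (3, 3) → (4, 3) → (4, 4) → (5, 4) → (5, 5)

Answer: 5, 5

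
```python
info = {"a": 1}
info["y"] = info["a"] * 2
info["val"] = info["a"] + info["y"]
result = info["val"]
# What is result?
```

Trace:
`info = {"a": 1}` → info = {'a': 1}
`info["y"] = info["a"] * 2` → info = {'a': 1, 'y': 2}
`info["val"] = info["a"] + info["y"]` → info = {'a': 1, 'y': 2, 'val': 3}
`result = info["val"]` → result = 3
So result = 3

Answer: 3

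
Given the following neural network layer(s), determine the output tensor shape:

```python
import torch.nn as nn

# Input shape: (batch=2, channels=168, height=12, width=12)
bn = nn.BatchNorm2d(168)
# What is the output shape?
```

Input: (2, 168, 12, 12) -> Output: (2, 168, 12, 12)

Answer: (2, 168, 12, 12)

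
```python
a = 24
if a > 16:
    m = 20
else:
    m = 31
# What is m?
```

Trace:
`a = 24` → a = 24
`if a > 16: ...` → a > 16 is True → m = 20
So m = 20

Answer: 20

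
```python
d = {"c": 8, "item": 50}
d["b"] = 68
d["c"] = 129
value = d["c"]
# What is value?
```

Trace:
`d = {"c": 8, "item": 50}` → d = {'c': 8, 'item': 50}
`d["b"] = 68` → d = {'c': 8, 'item': 50, 'b': 68}
`d["c"] = 129` → d = {'c': 129, 'item': 50, 'b': 68}
`value = d["c"]` → value = 129
So value = 129

Answer: 129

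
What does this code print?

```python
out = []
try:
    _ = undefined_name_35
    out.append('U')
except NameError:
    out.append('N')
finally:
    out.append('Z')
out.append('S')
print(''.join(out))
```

Execution trace: 'N' (except NameError) → 'Z' (finally) → 'S' (after the try/except). Output: NZS

Answer: NZS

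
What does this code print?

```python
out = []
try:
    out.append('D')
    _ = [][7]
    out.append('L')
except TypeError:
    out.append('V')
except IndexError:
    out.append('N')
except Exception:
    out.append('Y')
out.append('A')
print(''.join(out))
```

Execution trace: 'D' (try body) → 'N' (except IndexError) → 'A' (after the try/except). Output: DNA

Answer: DNA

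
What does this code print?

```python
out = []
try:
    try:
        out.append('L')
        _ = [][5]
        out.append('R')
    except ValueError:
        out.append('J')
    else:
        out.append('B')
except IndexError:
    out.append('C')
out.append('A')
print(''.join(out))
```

Execution trace: 'L' (try body) → 'C' (outer except IndexError) → 'A' (after the try/except). Output: LCA

Answer: LCA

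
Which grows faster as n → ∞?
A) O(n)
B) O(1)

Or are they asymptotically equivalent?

O(n) vs O(1): Higher order terms dominate.

Answer: A) O(n) grows faster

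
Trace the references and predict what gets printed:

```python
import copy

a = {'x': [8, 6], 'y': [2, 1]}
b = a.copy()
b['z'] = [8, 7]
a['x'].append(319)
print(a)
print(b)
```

Key concept: shallow copy of dict with mutable values.
Step by step:
`a = {'x': [8, 6], 'y': [2, 1]}` → a = {'x': [8, 6], 'y': [2, 1]}
`b = a.copy()` → b = {'x': [8, 6], 'y': [2, 1]}
`b['z'] = [8, 7]` → b = {'x': [8, 6], 'y': [2, 1], 'z': [8, 7]}
`a['x'].append(319)` → a = {'x': [8, 6, 319], 'y': [2, 1]}; b = {'x': [8, 6, 319], 'y': [2, 1], 'z': [8, 7]}
`print(a)` → prints {'x': [8, 6, 319], 'y': [2, 1]}
`print(b)` → prints {'x': [8, 6, 319], 'y': [2, 1], 'z': [8, 7]}

Answer:
{'x': [8, 6, 319], 'y': [2, 1]}
{'x': [8, 6, 319], 'y': [2, 1], 'z': [8, 7]}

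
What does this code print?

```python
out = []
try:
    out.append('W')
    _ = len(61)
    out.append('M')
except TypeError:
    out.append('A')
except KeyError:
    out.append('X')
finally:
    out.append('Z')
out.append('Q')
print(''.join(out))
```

Execution trace: 'W' (try body) → 'A' (except TypeError) → 'Z' (finally) → 'Q' (after the try/except). Output: WAZQ

Answer: WAZQ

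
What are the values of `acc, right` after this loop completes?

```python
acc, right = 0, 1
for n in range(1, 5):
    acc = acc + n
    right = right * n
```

Sum and factorial of 1 to 4
`acc, right` takes the values: (0, 1) → (1, 1) → (3, 1) → (3, 2) → (6, 2) → (6, 6) → (10, 6) → (10, 24)

Answer: 10, 24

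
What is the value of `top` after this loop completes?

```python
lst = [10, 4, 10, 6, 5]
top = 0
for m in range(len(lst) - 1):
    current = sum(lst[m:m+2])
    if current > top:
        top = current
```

Max sum of 2-element window in [10, 4, 10, 6, 5]
`top` takes the values: 0 → 14 → 16

Answer: 16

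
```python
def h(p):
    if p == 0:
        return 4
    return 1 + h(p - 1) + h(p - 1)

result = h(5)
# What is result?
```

h(p) = 1 + 2·h(p-1), h(0)=4. Closed form: (4+1)·2^5 - 1 = 159.

Answer: 159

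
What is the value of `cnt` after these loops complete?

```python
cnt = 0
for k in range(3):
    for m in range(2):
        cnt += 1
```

3 * 2 = 6
`cnt` takes the values: 0 → 1 → 2 → 3 → 4 → 5 → 6

Answer: 6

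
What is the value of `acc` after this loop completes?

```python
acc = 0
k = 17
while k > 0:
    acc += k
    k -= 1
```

Sum 17 down to 1
`acc` takes the values: 0 → 17 → 33 → 48 → 62 → 75 → 87 → 98 → 108 → 117 → 125 → 132 → 138 → 143 → 147 → 150 → 152 → 153

Answer: 153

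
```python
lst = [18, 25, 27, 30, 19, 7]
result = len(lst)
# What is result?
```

Trace:
`lst = [18, 25, 27, 30, 19, 7]` → lst = [18, 25, 27, 30, 19, 7]
`result = len(lst)` → result = 6
So result = 6

Answer: 6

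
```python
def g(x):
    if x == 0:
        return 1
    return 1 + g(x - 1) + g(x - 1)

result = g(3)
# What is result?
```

g(x) = 1 + 2·g(x-1), g(0)=1. Closed form: (1+1)·2^3 - 1 = 15.

Answer: 15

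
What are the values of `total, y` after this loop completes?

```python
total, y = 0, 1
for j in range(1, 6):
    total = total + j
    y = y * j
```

Sum and factorial of 1 to 5
`total, y` takes the values: (0, 1) → (1, 1) → (3, 1) → (3, 2) → (6, 2) → (6, 6) → (10, 6) → (10, 24) → (15, 24) → (15, 120)

Answer: 15, 120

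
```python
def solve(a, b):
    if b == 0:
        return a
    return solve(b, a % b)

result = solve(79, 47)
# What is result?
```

solve(79, 47) -> solve(47, 32) -> solve(32, 15) -> solve(15, 2) -> solve(2, 1) -> solve(1, 0) -> 1

Answer: 1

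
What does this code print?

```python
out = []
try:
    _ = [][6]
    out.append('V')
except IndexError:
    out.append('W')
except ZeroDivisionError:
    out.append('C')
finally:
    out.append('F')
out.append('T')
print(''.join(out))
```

Execution trace: 'W' (except IndexError) → 'F' (finally) → 'T' (after the try/except). Output: WFT

Answer: WFT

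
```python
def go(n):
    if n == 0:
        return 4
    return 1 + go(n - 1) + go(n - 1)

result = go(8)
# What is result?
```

go(n) = 1 + 2·go(n-1), go(0)=4. Closed form: (4+1)·2^8 - 1 = 1279.

Answer: 1279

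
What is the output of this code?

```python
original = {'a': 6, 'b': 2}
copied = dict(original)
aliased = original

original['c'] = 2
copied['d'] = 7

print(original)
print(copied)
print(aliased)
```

Key concept: dict() creates copy, assignment creates alias.
Step by step:
`original = {'a': 6, 'b': 2}` → original = {'a': 6, 'b': 2}
`copied = dict(original)` → copied = {'a': 6, 'b': 2}
`aliased = original` → aliased = {'a': 6, 'b': 2} (same object as original)
`original['c'] = 2` → original = {'a': 6, 'b': 2, 'c': 2} (same object as aliased); aliased = {'a': 6, 'b': 2, 'c': 2} (same object as original)
`copied['d'] = 7` → copied = {'a': 6, 'b': 2, 'd': 7}
`print(original)` → prints {'a': 6, 'b': 2, 'c': 2}
`print(copied)` → prints {'a': 6, 'b': 2, 'd': 7}
`print(aliased)` → prints {'a': 6, 'b': 2, 'c': 2}

Answer:
{'a': 6, 'b': 2, 'c': 2}
{'a': 6, 'b': 2, 'd': 7}
{'a': 6, 'b': 2, 'c': 2}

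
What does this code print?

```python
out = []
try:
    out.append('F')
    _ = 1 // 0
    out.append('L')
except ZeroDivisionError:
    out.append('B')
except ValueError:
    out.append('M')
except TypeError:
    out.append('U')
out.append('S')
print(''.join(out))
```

Execution trace: 'F' (try body) → 'B' (except ZeroDivisionError) → 'S' (after the try/except). Output: FBS

Answer: FBS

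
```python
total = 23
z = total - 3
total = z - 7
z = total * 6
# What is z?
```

Trace:
`total = 23` → total = 23
`z = total - 3` → z = 20
`total = z - 7` → total = 13
`z = total * 6` → z = 78
So z = 78

Answer: 78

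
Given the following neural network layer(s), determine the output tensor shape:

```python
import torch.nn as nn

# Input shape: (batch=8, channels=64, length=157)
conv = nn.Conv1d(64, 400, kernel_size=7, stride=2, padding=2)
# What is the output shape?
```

Input: (8, 64, 157) -> Output: (8, 400, 78)

Answer: (8, 400, 78)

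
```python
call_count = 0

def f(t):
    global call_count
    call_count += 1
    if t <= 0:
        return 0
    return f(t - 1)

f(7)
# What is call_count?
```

Linear recursion stepping by 1: 8 calls from t=7 down to ≤0.

Answer: 8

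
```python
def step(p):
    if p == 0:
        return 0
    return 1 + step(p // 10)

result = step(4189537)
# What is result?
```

Count of digits of 4189537: 7

Answer: 7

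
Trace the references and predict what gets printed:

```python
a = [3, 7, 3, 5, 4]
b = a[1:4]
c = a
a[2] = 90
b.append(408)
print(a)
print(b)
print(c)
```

Key concept: slice vs alias.
Step by step:
`a = [3, 7, 3, 5, 4]` → a = [3, 7, 3, 5, 4]
`b = a[1:4]` → b = [7, 3, 5]
`c = a` → c = [3, 7, 3, 5, 4] (same object as a)
`a[2] = 90` → a = [3, 7, 90, 5, 4] (same object as c); c = [3, 7, 90, 5, 4] (same object as a)
`b.append(408)` → b = [7, 3, 5, 408]
`print(a)` → prints [3, 7, 90, 5, 4]
`print(b)` → prints [7, 3, 5, 408]
`print(c)` → prints [3, 7, 90, 5, 4]

Answer:
[3, 7, 90, 5, 4]
[7, 3, 5, 408]
[3, 7, 90, 5, 4]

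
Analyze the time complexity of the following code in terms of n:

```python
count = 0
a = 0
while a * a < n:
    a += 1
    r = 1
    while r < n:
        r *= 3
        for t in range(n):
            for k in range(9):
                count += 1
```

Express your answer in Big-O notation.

Each loop level contributes: √n × log n × n × 1. Multiplying the contributions gives O(n√n log n).

Answer: O(n√n log n)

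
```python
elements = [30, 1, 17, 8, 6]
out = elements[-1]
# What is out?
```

Trace:
`elements = [30, 1, 17, 8, 6]` → elements = [30, 1, 17, 8, 6]
`out = elements[-1]` → out = 6
So out = 6

Answer: 6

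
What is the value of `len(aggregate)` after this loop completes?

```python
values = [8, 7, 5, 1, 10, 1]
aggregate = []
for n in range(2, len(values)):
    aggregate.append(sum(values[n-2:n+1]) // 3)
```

Number of 3-element averages
`aggregate` takes the values: [] → [6] → [6, 4] → [6, 4, 5] → [6, 4, 5, 4]
So `len(aggregate)` = 4

Answer: 4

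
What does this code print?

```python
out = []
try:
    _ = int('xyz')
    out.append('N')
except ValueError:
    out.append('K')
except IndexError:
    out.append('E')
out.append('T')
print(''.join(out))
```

Execution trace: 'K' (except ValueError) → 'T' (after the try/except). Output: KT

Answer: KT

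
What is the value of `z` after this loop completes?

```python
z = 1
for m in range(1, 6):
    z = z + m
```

Start at 1, add 1 through 5
`z` takes the values: 1 → 2 → 4 → 7 → 11 → 16

Answer: 16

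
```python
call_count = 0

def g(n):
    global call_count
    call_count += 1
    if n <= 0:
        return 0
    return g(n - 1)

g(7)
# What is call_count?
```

Linear recursion stepping by 1: 8 calls from n=7 down to ≤0.

Answer: 8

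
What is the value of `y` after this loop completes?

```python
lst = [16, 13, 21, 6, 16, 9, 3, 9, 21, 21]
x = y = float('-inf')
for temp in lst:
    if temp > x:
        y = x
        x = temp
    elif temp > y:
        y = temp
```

Second largest (with repeats) in [16, 13, 21, 6, 16, 9, 3, 9, 21, 21]
`y` takes the values: -inf → 13 → 16 → 21

Answer: 21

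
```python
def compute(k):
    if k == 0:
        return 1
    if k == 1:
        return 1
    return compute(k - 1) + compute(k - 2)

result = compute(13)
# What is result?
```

Build up from base cases: compute(0)=1, compute(1)=1, compute(2)=2, compute(3)=3, compute(4)=5, compute(5)=8, compute(6)=13, ..., compute(13)=377

Answer: 377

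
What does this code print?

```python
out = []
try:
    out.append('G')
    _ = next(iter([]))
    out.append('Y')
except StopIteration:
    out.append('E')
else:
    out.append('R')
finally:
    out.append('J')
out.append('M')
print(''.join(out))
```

Execution trace: 'G' (try body) → 'E' (except StopIteration) → 'J' (finally) → 'M' (after the try/except). Output: GEJM

Answer: GEJM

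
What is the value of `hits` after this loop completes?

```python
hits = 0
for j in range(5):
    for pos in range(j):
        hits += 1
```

Triangle number: 0+1+2+...+4
`hits` takes the values: 0 → 1 → 2 → 3 → 4 → 5 → 6 → 7 → 8 → 9 → 10

Answer: 10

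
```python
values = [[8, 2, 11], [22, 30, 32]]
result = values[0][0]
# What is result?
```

Trace:
`values = [[8, 2, 11], [22, 30, 32]]` → values = [[8, 2, 11], [22, 30, 32]]
`result = values[0][0]` → result = 8
So result = 8

Answer: 8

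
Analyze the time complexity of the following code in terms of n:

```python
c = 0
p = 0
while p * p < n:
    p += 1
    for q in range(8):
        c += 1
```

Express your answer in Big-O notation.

Each loop level contributes: √n × 1. Multiplying the contributions gives O(√n).

Answer: O(√n)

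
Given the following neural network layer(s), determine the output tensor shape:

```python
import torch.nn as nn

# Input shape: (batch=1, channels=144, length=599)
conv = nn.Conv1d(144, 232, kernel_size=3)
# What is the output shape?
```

Input: (1, 144, 599) -> Output: (1, 232, 597)

Answer: (1, 232, 597)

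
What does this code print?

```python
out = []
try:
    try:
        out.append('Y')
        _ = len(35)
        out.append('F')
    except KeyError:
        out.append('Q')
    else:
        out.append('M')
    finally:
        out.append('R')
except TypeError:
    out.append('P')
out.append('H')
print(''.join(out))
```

Execution trace: 'Y' (try body) → 'R' (finally) → 'P' (outer except TypeError) → 'H' (after the try/except). Output: YRPH

Answer: YRPH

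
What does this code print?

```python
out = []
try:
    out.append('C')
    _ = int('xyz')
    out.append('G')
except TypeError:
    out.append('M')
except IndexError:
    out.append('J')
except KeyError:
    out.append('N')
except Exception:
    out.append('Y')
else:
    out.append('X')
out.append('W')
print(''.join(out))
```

Execution trace: 'C' (try body) → 'Y' (except Exception) → 'W' (after the try/except). Output: CYW

Answer: CYW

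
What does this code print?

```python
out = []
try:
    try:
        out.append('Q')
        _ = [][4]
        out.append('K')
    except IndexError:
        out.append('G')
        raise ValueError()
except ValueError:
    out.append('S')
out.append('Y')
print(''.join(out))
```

Execution trace: 'Q' (inner try body) → 'G' (inner except IndexError) → 'S' (outer except ValueError) → 'Y' (after the try/except). Output: QGSY

Answer: QGSY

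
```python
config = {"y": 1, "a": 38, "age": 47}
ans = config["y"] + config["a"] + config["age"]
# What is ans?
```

Trace:
`config = {"y": 1, "a": 38, "age": 47}` → config = {'y': 1, 'a': 38, 'age': 47}
`ans = config["y"] + config["a"] + config["age"]` → ans = 86
So ans = 86

Answer: 86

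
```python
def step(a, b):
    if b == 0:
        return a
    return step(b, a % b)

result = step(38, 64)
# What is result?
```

step(38, 64) -> step(64, 38) -> step(38, 26) -> step(26, 12) -> step(12, 2) -> step(2, 0) -> 2

Answer: 2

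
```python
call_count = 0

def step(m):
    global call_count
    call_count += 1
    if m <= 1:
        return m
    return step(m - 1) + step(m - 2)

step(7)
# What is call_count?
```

Calls(m) = 1 + Calls(m-1) + Calls(m-2); Calls(0)=Calls(1)=1. For m=7 this gives 41.

Answer: 41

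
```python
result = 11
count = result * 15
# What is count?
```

Trace:
`result = 11` → result = 11
`count = result * 15` → count = 165
So count = 165

Answer: 165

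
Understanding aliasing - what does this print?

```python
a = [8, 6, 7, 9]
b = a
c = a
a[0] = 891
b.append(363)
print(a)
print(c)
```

Key concept: multiple aliases.
Step by step:
`a = [8, 6, 7, 9]` → a = [8, 6, 7, 9]
`b = a` → b = [8, 6, 7, 9] (same object as a)
`c = a` → c = [8, 6, 7, 9] (same object as a, b)
`a[0] = 891` → a = [891, 6, 7, 9] (same object as b, c); b = [891, 6, 7, 9] (same object as a, c); c = [891, 6, 7, 9] (same object as a, b)
`b.append(363)` → a = [891, 6, 7, 9, 363] (same object as b, c); b = [891, 6, 7, 9, 363] (same object as a, c); c = [891, 6, 7, 9, 363] (same object as a, b)
`print(a)` → prints [891, 6, 7, 9, 363]
`print(c)` → prints [891, 6, 7, 9, 363]

Answer:
[891, 6, 7, 9, 363]
[891, 6, 7, 9, 363]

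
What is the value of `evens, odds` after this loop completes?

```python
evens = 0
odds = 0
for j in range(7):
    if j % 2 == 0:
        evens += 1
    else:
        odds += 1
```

Count evens and odds in range(7)
`evens, odds` takes the values: (0, 0) → (1, 0) → (1, 1) → (2, 1) → (2, 2) → (3, 2) → (3, 3) → (4, 3)

Answer: 4, 3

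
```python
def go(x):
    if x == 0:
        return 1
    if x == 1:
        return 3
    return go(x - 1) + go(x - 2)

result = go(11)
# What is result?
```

Build up from base cases: go(0)=1, go(1)=3, go(2)=4, go(3)=7, go(4)=11, go(5)=18, go(6)=29, ..., go(11)=322

Answer: 322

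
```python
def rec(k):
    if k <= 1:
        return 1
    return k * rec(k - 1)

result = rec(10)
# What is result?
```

rec(10) = 10 * 9 * 8 * 7 * 6 * 5 * 4 * 3 * 2 * 1 = 3628800

Answer: 3628800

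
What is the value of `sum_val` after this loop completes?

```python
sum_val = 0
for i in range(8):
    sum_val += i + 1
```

Start at 0, add 1 to 8 = 36
`sum_val` takes the values: 0 → 1 → 3 → 6 → 10 → 15 → 21 → 28 → 36

Answer: 36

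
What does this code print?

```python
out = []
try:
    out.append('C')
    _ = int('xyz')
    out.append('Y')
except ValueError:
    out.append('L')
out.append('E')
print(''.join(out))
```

Execution trace: 'C' (try body) → 'L' (except ValueError) → 'E' (after the try/except). Output: CLE

Answer: CLE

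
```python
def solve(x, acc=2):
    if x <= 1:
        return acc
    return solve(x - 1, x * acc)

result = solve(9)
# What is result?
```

Accumulator trace (n, acc): (9, 2) -> (8, 18) -> (7, 144) -> (6, 1008) -> (5, 6048) -> (4, 30240) -> (3, 120960) -> (2, 362880) -> (1, 725760) -> return 725760

Answer: 725760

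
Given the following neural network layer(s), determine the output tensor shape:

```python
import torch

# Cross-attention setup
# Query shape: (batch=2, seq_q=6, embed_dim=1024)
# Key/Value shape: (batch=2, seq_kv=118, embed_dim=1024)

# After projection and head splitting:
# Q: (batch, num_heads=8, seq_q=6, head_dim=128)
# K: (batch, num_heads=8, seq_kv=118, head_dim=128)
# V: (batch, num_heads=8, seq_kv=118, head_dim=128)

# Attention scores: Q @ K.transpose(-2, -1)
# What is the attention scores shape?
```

Input: (2, 6, 1024) -> Output: (2, 8, 6, 118)

Answer: (2, 8, 6, 118)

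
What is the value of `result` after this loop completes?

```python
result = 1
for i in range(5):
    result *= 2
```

2^5 = 32
`result` takes the values: 1 → 2 → 4 → 8 → 16 → 32

Answer: 32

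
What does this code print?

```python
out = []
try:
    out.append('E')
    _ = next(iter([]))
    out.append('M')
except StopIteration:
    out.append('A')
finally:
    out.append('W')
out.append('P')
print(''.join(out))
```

Execution trace: 'E' (try body) → 'A' (except StopIteration) → 'W' (finally) → 'P' (after the try/except). Output: EAWP

Answer: EAWP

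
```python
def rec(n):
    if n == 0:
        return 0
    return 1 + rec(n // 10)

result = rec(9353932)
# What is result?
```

Count of digits of 9353932: 7

Answer: 7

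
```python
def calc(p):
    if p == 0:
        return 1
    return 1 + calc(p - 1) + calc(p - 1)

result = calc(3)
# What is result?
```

calc(p) = 1 + 2·calc(p-1), calc(0)=1. Closed form: (1+1)·2^3 - 1 = 15.

Answer: 15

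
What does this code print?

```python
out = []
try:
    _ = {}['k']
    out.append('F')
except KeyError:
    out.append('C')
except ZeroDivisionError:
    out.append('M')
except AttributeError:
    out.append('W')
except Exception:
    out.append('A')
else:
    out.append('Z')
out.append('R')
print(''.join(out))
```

Execution trace: 'C' (except KeyError) → 'R' (after the try/except). Output: CR

Answer: CR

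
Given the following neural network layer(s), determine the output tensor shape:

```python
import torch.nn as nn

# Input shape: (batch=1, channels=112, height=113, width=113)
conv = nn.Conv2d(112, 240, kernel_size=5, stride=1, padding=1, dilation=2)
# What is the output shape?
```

Input: (1, 112, 113, 113) -> Output: (1, 240, 107, 107)

Answer: (1, 240, 107, 107)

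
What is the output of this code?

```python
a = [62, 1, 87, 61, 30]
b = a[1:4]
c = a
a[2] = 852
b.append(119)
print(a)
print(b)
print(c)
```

Key concept: slice vs alias.
Step by step:
`a = [62, 1, 87, 61, 30]` → a = [62, 1, 87, 61, 30]
`b = a[1:4]` → b = [1, 87, 61]
`c = a` → c = [62, 1, 87, 61, 30] (same object as a)
`a[2] = 852` → a = [62, 1, 852, 61, 30] (same object as c); c = [62, 1, 852, 61, 30] (same object as a)
`b.append(119)` → b = [1, 87, 61, 119]
`print(a)` → prints [62, 1, 852, 61, 30]
`print(b)` → prints [1, 87, 61, 119]
`print(c)` → prints [62, 1, 852, 61, 30]

Answer:
[62, 1, 852, 61, 30]
[1, 87, 61, 119]
[62, 1, 852, 61, 30]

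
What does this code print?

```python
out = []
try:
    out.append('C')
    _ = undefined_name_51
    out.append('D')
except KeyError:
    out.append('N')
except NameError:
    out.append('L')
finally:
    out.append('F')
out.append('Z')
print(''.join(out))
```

Execution trace: 'C' (try body) → 'L' (except NameError) → 'F' (finally) → 'Z' (after the try/except). Output: CLFZ

Answer: CLFZ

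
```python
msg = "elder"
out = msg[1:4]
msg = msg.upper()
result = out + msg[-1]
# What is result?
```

Trace:
`msg = "elder"` → msg = 'elder'
`out = msg[1:4]` → out = 'lde'
`msg = msg.upper()` → msg = 'ELDER'
`result = out + msg[-1]` → result = 'ldeR'
So result = 'ldeR'

Answer: 'ldeR'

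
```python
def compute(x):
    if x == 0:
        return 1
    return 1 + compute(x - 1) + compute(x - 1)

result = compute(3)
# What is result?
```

compute(x) = 1 + 2·compute(x-1), compute(0)=1. Closed form: (1+1)·2^3 - 1 = 15.

Answer: 15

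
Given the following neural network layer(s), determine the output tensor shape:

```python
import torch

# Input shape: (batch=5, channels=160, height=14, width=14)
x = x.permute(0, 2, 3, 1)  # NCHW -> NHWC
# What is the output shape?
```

Input: (5, 160, 14, 14) -> Output: (5, 14, 14, 160)

Answer: (5, 14, 14, 160)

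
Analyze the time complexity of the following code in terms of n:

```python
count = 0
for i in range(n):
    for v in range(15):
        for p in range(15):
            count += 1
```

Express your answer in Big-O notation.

Each loop level contributes: n × 1 × 1. Multiplying the contributions gives O(n).

Answer: O(n)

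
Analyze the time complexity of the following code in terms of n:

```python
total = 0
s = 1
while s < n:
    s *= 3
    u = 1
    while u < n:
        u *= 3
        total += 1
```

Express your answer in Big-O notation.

Each loop level contributes: log n × log n. Multiplying the contributions gives O(log² n).

Answer: O(log² n)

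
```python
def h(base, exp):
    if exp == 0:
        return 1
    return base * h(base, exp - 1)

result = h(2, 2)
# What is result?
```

h(2, 2) = 2 * 2 = 4

Answer: 4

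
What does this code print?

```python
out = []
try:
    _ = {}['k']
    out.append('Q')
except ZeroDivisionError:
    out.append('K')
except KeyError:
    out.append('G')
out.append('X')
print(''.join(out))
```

Execution trace: 'G' (except KeyError) → 'X' (after the try/except). Output: GX

Answer: GX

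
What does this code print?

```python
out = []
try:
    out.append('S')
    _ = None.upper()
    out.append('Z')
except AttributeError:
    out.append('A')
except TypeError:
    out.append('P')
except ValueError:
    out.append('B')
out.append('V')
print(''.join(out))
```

Execution trace: 'S' (try body) → 'A' (except AttributeError) → 'V' (after the try/except). Output: SAV

Answer: SAV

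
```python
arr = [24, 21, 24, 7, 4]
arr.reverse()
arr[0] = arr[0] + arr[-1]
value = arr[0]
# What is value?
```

Trace:
`arr = [24, 21, 24, 7, 4]` → arr = [24, 21, 24, 7, 4]
`arr.reverse()` → arr = [4, 7, 24, 21, 24]
`arr[0] = arr[0] + arr[-1]` → arr = [28, 7, 24, 21, 24]
`value = arr[0]` → value = 28
So value = 28

Answer: 28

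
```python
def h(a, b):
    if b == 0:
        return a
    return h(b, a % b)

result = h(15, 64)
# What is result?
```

h(15, 64) -> h(64, 15) -> h(15, 4) -> h(4, 3) -> h(3, 1) -> h(1, 0) -> 1

Answer: 1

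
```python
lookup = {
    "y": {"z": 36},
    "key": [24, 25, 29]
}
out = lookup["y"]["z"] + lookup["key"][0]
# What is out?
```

Trace:
`lookup = { ...` → lookup = {'y': {'z': 36}, 'key': [24, 25, 29]}
`out = lookup["y"]["z"] + lookup["key"][0]` → out = 60
So out = 60

Answer: 60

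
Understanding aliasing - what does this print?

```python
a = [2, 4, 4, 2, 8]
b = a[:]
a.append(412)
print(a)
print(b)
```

Key concept: slice [:] creates copy.
Step by step:
`a = [2, 4, 4, 2, 8]` → a = [2, 4, 4, 2, 8]
`b = a[:]` → b = [2, 4, 4, 2, 8]
`a.append(412)` → a = [2, 4, 4, 2, 8, 412]
`print(a)` → prints [2, 4, 4, 2, 8, 412]
`print(b)` → prints [2, 4, 4, 2, 8]

Answer:
[2, 4, 4, 2, 8, 412]
[2, 4, 4, 2, 8]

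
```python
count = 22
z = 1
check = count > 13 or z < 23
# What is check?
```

Trace:
`count = 22` → count = 22
`z = 1` → z = 1
`check = count > 13 or z < 23` → check = True
So check = True

Answer: True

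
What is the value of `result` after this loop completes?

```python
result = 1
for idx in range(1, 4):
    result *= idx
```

3! = 6
`result` takes the values: 1 → 2 → 6

Answer: 6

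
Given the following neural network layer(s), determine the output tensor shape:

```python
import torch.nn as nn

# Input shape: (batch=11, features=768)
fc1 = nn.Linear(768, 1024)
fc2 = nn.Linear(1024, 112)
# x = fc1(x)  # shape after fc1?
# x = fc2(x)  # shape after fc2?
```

Input: (11, 768) -> after fc1: (11, 1024) -> Output: (11, 112)

Answer: (11, 112)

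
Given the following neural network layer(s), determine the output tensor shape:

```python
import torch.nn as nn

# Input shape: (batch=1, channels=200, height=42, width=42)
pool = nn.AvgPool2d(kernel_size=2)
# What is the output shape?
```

Input: (1, 200, 42, 42) -> Output: (1, 200, 21, 21)

Answer: (1, 200, 21, 21)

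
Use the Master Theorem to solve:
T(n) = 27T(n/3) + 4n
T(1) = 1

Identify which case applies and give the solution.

a=27, b=3, f(n)=4n. log_3(27) = 3. Since c=1 < 3, Case 1 applies: T(n) = Θ(n^log_b(a)) = O(n^3).

Answer: O(n^3) - Case 1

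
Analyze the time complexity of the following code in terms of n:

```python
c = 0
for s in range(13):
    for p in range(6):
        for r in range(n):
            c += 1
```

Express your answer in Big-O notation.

Each loop level contributes: 1 × 1 × n. Multiplying the contributions gives O(n).

Answer: O(n)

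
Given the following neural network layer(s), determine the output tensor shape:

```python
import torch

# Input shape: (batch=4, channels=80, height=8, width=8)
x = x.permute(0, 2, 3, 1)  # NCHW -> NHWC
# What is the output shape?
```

Input: (4, 80, 8, 8) -> Output: (4, 8, 8, 80)

Answer: (4, 8, 8, 80)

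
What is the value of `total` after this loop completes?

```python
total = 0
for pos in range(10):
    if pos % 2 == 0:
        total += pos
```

Sum of even numbers 0 to 9
`total` takes the values: 0 → 2 → 6 → 12 → 20

Answer: 20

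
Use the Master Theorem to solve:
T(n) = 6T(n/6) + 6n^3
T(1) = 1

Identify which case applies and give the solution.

a=6, b=6, f(n)=6n^3. log_6(6) = 1. Since c=3 > 1 and the regularity condition holds (6(n/6)^3 = (6/6^3)n^3 with 6/6^3 < 1), Case 3 applies: T(n) = Θ(f(n)) = O(n^3).

Answer: O(n^3) - Case 3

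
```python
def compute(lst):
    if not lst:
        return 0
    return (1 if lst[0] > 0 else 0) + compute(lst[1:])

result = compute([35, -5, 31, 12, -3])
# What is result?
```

Count of positive elements in [35, -5, 31, 12, -3] = 3

Answer: 3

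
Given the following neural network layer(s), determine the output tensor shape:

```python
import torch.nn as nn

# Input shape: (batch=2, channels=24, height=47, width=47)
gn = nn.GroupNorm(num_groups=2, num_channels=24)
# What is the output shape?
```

Input: (2, 24, 47, 47) -> Output: (2, 24, 47, 47)

Answer: (2, 24, 47, 47)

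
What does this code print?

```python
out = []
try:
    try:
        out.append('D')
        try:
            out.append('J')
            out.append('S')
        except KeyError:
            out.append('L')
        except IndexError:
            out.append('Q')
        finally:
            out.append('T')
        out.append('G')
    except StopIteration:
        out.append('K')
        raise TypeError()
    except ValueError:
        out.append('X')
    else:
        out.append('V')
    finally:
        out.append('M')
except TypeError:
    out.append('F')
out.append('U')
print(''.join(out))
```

Execution trace: 'D' (try body) → 'J' (inner try body) → 'S' (inner try body, no exception) → 'T' (inner finally) → 'G' (try body, no exception) → 'V' (else) → 'M' (finally) → 'U' (after the try/except). Output: DJSTGVMU

Answer: DJSTGVMU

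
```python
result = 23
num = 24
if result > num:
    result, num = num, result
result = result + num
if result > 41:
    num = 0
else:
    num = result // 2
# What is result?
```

Trace:
`result = 23` → result = 23
`num = 24` → num = 24
`if result > num: ...` → result > num is False → no variable changes
`result = result + num` → result = 47
`if result > 41: ...` → result > 41 is True → num = 0
So result = 47

Answer: 47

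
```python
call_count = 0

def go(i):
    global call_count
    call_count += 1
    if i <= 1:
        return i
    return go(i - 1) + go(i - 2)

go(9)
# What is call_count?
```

Calls(i) = 1 + Calls(i-1) + Calls(i-2); Calls(0)=Calls(1)=1. For i=9 this gives 109.

Answer: 109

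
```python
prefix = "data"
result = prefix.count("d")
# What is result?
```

Trace:
`prefix = "data"` → prefix = 'data'
`result = prefix.count("d")` → result = 1
So result = 1

Answer: 1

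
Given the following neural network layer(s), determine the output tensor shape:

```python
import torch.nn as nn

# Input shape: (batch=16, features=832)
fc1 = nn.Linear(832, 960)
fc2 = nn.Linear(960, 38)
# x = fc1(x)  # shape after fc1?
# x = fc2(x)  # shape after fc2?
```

Input: (16, 832) -> after fc1: (16, 960) -> Output: (16, 38)

Answer: (16, 38)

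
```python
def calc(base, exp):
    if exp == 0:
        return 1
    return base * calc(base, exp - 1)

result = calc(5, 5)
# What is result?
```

calc(5, 5) = 5 * 5 * 5 * 5 * 5 = 3125

Answer: 3125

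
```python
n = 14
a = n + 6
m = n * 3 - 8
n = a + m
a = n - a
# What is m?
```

Trace:
`n = 14` → n = 14
`a = n + 6` → a = 20
`m = n * 3 - 8` → m = 34
`n = a + m` → n = 54
`a = n - a` → a = 34
So m = 34

Answer: 34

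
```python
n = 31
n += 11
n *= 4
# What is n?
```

Trace:
`n = 31` → n = 31
`n += 11` → n = 42
`n *= 4` → n = 168
So n = 168

Answer: 168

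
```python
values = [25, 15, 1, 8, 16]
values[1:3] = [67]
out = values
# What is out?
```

Trace:
`values = [25, 15, 1, 8, 16]` → values = [25, 15, 1, 8, 16]
`values[1:3] = [67]` → values = [25, 67, 8, 16]
`out = values` → out = [25, 67, 8, 16]
So out = [25, 67, 8, 16]

Answer: [25, 67, 8, 16]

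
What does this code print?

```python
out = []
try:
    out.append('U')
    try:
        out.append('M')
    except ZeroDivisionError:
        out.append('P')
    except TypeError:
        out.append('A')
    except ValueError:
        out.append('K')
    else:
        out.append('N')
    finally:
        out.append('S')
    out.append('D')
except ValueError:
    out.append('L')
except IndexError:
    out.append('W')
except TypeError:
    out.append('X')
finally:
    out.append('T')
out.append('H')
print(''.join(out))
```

Execution trace: 'U' (try body) → 'M' (inner try body, no exception) → 'N' (inner else) → 'S' (inner finally) → 'D' (try body, no exception) → 'T' (finally) → 'H' (after the try/except). Output: UMNSDTH

Answer: UMNSDTH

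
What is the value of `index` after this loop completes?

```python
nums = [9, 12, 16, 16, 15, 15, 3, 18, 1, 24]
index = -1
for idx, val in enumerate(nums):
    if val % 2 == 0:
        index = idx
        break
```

First even number index in [9, 12, 16, 16, 15, 15, 3, 18, 1, 24]
`index` takes the values: -1 → 1

Answer: 1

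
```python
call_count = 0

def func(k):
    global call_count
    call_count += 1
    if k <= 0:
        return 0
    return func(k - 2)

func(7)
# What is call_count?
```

Linear recursion stepping by 2: 5 calls from k=7 down to ≤0.

Answer: 5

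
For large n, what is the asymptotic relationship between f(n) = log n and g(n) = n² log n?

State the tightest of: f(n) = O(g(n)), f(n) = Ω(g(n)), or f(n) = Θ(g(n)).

log n vs n² log n: f(n) = O(g(n)) but not Ω(g(n)) — n² log n grows strictly faster than log n.

Answer: f(n) = O(g(n)) but not Ω(g(n)) — n² log n grows strictly faster than log n.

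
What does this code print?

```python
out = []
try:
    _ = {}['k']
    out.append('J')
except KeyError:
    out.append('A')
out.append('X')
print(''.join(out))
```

Execution trace: 'A' (except KeyError) → 'X' (after the try/except). Output: AX

Answer: AX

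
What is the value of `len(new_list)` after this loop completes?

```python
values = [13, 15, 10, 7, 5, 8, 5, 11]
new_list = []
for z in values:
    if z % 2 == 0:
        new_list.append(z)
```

Count even numbers in [13, 15, 10, 7, 5, 8, 5, 11]
`new_list` takes the values: [] → [10] → [10, 8]
So `len(new_list)` = 2

Answer: 2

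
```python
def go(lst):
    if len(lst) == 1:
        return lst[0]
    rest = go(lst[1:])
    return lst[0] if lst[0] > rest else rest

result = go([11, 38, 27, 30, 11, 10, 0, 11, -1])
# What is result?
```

Recursive max over [11, 38, 27, 30, 11, 10, 0, 11, -1] = 38

Answer: 38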